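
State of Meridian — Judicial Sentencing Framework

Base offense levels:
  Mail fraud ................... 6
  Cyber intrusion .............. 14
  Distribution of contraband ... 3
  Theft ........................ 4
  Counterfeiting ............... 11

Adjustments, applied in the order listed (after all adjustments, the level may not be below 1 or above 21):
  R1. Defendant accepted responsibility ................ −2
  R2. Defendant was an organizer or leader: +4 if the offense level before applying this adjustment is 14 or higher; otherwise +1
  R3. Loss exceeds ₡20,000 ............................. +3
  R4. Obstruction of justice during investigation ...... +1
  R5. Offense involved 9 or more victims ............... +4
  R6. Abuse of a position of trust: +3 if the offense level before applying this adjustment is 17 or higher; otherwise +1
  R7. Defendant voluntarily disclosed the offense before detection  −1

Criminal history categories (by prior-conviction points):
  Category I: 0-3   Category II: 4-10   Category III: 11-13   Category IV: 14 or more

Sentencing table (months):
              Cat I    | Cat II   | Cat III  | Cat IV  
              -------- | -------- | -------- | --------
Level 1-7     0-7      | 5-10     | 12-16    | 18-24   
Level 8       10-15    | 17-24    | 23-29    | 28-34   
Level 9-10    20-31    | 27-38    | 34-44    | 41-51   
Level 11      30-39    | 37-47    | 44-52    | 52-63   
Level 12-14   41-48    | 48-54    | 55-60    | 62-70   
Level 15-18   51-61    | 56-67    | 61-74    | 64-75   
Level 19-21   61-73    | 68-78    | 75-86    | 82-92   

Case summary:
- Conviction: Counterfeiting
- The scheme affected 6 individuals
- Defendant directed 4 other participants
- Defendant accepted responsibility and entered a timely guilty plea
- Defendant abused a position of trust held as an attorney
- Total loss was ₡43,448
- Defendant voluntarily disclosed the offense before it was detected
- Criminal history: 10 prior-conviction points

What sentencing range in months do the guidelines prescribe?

48-54 months

Base offense level for counterfeiting: 11.
R1 applies: 11 − 2 = 9.
R2 applies (level before this adjustment is 9 < 14, so +1): 9 + 1 = 10.
R3 applies: 10 + 3 = 13.
R5 does not apply.
R6 applies (level before this adjustment is 13 < 17, so +1): 13 + 1 = 14.
R7 applies: 14 − 1 = 13.
Final offense level: 13.
Criminal history: 10 prior points → Category II (4-10).
Level 13 falls in the 12-14 band.
Grid: Level 12-14 × Category II = 48-54 months.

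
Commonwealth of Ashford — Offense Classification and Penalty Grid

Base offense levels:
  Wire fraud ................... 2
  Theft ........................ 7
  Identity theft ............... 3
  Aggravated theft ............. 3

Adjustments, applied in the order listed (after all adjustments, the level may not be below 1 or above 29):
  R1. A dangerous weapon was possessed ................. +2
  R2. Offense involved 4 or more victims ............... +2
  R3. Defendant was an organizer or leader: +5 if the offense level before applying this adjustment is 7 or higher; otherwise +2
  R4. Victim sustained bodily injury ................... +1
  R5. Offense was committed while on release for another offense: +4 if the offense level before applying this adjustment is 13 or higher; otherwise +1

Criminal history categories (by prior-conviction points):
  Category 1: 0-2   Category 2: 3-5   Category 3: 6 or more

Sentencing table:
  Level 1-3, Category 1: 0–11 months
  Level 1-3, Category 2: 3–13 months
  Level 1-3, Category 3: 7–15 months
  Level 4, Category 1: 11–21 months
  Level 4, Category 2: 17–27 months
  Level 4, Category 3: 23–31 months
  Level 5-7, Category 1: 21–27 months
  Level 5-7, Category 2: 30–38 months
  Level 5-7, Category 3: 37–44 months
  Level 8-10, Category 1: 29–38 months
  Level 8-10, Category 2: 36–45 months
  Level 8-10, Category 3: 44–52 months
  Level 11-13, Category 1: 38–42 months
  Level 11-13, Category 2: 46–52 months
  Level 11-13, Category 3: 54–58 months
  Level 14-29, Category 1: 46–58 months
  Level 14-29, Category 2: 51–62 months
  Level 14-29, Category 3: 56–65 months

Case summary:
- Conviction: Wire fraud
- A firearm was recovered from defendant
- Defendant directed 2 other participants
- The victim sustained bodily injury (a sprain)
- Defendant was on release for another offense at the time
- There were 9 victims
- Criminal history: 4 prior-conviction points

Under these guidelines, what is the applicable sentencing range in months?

Base offense level for wire fraud: 2.
R1 applies: 2 + 2 = 4.
R2 applies: 4 + 2 = 6.
R3 applies (level before this adjustment is 6 < 7, so +2): 6 + 2 = 8.
R4 applies: 8 + 1 = 9.
R5 applies (level before this adjustment is 9 < 13, so +1): 9 + 1 = 10.
Final offense level: 10.
Criminal history: 4 prior points → Category 2 (3-5).
Level 10 falls in the 8-10 band.
Grid: Level 8-10 × Category 2 = 36-45 months.

36-45 months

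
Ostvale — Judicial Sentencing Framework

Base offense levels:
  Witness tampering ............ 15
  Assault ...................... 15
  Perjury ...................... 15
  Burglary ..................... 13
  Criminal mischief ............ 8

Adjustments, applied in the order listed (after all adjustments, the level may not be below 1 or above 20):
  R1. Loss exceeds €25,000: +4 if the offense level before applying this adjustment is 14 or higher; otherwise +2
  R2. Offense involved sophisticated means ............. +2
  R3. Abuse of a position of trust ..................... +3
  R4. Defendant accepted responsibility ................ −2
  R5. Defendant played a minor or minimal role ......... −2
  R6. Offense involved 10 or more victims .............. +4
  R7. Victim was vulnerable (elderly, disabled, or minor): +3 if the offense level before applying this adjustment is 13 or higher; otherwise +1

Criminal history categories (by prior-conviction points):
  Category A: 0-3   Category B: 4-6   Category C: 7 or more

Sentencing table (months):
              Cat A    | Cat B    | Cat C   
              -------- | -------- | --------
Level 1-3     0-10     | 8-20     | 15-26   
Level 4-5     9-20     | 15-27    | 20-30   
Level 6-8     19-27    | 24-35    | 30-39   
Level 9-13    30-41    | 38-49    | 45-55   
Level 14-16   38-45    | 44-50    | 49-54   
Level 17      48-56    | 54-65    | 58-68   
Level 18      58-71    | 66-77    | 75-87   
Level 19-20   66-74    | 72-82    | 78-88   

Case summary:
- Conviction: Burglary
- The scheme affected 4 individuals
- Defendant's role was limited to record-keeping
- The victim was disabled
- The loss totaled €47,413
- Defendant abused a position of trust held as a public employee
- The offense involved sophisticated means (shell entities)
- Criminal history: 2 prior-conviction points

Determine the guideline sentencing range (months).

66-74 months

Base offense level for burglary: 13.
R1 applies (level before this adjustment is 13 < 14, so +2): 13 + 2 = 15.
R2 applies: 15 + 2 = 17.
R3 applies: 17 + 3 = 20.
R5 applies: 20 − 2 = 18.
R7 applies (level before this adjustment is 18 ≥ 13, so +3): 18 + 3 = 21.
Level 21 exceeds the maximum of 20; capped at 20.
Final offense level: 20.
Criminal history: 2 prior points → Category A (0-3).
Level 20 falls in the 19-20 band.
Grid: Level 19-20 × Category A = 66-74 months.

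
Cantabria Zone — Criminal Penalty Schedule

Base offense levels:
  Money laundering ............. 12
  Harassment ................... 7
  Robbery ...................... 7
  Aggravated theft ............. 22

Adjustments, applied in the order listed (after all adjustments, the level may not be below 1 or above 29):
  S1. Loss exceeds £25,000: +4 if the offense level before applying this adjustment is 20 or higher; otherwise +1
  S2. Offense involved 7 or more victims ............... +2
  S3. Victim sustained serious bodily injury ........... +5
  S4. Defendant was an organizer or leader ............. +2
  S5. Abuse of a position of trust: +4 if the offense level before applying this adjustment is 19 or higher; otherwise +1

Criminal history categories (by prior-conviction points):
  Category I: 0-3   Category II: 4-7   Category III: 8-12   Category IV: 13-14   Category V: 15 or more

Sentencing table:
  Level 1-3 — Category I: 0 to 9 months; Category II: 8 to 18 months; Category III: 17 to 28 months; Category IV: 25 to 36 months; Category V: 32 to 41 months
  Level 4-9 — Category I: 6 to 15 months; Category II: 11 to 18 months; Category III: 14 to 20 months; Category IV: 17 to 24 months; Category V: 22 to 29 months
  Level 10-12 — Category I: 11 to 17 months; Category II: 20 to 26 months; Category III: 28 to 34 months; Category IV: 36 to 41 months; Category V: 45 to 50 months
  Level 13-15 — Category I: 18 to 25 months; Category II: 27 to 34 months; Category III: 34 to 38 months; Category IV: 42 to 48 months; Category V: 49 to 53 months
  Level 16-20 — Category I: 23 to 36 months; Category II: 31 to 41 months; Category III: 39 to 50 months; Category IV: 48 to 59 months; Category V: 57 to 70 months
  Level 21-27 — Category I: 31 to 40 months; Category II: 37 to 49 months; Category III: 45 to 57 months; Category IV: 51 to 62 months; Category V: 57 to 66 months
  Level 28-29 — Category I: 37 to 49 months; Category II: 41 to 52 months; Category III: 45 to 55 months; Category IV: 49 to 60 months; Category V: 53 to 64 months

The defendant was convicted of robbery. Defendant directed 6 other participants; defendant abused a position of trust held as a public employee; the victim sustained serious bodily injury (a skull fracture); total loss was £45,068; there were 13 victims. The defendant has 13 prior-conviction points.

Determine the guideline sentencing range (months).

48-59 months

Base offense level for robbery: 7.
S1 applies (level before this adjustment is 7 < 20, so +1): 7 + 1 = 8.
S2 applies: 8 + 2 = 10.
S3 applies: 10 + 5 = 15.
S4 applies: 15 + 2 = 17.
S5 applies (level before this adjustment is 17 < 19, so +1): 17 + 1 = 18.
Final offense level: 18.
Criminal history: 13 prior points → Category IV (13-14).
Level 18 falls in the 16-20 band.
Grid: Level 16-20 × Category IV = 48-59 months.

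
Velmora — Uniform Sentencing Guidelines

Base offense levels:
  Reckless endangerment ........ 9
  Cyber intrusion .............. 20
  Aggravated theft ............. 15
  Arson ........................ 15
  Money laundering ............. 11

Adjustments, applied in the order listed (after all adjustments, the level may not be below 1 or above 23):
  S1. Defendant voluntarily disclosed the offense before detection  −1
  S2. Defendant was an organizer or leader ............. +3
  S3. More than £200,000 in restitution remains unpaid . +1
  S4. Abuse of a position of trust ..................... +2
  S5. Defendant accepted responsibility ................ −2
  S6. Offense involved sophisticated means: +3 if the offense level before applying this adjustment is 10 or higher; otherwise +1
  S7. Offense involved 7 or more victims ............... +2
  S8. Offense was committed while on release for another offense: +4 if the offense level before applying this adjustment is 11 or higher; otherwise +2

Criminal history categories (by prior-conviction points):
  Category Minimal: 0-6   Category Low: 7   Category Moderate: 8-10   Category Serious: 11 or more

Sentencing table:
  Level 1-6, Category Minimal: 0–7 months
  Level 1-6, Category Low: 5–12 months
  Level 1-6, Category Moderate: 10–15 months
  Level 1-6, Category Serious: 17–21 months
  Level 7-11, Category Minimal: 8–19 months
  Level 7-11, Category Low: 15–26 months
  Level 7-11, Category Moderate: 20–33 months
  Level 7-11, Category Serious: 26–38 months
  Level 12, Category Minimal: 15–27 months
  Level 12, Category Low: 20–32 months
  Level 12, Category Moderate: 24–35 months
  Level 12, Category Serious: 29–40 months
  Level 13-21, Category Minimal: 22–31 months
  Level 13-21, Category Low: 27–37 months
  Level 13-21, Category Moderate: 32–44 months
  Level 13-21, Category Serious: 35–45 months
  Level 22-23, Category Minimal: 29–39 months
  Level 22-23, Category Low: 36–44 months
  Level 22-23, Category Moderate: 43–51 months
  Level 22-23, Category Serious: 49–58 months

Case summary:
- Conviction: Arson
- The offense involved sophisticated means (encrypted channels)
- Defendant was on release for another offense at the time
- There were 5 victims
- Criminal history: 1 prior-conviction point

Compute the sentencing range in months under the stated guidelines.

29-39 months

Base offense level for arson: 15.
S1 does not apply.
S4 does not apply.
S6 applies (level before this adjustment is 15 ≥ 10, so +3): 15 + 3 = 18.
S8 applies (level before this adjustment is 18 ≥ 11, so +4): 18 + 4 = 22.
Final offense level: 22.
Criminal history: 1 prior point → Category Minimal (0-6).
Level 22 falls in the 22-23 band.
Grid: Level 22-23 × Category Minimal = 29-39 months.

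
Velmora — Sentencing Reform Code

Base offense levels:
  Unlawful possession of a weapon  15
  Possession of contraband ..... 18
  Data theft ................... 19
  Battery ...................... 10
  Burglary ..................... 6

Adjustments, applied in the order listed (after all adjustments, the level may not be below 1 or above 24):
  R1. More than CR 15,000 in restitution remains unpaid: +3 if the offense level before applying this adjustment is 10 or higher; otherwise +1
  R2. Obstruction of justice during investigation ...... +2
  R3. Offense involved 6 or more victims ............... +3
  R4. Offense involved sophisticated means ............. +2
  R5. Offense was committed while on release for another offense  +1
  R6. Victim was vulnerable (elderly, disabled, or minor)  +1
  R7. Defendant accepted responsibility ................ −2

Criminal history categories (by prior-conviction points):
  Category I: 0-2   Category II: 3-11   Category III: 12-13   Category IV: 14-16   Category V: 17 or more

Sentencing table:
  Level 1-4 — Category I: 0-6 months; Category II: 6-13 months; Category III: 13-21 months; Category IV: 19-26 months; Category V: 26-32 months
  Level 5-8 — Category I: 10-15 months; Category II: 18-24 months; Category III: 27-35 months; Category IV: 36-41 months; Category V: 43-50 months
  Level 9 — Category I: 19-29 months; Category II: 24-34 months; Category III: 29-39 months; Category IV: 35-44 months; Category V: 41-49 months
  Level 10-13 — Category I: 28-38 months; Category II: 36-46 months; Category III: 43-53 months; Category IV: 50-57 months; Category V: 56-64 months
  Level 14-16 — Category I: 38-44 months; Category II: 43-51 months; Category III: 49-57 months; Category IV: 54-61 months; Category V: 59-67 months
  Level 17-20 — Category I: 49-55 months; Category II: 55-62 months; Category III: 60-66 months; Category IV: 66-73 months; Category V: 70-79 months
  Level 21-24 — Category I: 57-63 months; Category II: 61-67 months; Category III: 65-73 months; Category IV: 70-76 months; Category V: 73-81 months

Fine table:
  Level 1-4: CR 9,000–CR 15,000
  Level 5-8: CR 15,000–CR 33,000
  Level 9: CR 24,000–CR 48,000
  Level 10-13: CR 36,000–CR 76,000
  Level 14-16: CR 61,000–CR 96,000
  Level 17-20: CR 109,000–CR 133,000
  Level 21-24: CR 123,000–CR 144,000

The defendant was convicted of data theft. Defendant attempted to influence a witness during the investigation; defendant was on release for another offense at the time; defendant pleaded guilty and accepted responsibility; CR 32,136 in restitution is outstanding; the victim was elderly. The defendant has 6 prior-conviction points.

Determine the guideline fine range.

Base offense level for data theft: 19.
R1 applies (level before this adjustment is 19 ≥ 10, so +3): 19 + 3 = 22.
R2 applies: 22 + 2 = 24.
R4 does not apply.
R5 applies: 24 + 1 = 25.
R6 applies: 25 + 1 = 26.
R7 applies: 26 − 2 = 24.
Final offense level: 24.
Level 24 falls in the 21-24 band.
Fine table: Level 21-24 → CR 123,000–CR 144,000.

CR 123,000–CR 144,000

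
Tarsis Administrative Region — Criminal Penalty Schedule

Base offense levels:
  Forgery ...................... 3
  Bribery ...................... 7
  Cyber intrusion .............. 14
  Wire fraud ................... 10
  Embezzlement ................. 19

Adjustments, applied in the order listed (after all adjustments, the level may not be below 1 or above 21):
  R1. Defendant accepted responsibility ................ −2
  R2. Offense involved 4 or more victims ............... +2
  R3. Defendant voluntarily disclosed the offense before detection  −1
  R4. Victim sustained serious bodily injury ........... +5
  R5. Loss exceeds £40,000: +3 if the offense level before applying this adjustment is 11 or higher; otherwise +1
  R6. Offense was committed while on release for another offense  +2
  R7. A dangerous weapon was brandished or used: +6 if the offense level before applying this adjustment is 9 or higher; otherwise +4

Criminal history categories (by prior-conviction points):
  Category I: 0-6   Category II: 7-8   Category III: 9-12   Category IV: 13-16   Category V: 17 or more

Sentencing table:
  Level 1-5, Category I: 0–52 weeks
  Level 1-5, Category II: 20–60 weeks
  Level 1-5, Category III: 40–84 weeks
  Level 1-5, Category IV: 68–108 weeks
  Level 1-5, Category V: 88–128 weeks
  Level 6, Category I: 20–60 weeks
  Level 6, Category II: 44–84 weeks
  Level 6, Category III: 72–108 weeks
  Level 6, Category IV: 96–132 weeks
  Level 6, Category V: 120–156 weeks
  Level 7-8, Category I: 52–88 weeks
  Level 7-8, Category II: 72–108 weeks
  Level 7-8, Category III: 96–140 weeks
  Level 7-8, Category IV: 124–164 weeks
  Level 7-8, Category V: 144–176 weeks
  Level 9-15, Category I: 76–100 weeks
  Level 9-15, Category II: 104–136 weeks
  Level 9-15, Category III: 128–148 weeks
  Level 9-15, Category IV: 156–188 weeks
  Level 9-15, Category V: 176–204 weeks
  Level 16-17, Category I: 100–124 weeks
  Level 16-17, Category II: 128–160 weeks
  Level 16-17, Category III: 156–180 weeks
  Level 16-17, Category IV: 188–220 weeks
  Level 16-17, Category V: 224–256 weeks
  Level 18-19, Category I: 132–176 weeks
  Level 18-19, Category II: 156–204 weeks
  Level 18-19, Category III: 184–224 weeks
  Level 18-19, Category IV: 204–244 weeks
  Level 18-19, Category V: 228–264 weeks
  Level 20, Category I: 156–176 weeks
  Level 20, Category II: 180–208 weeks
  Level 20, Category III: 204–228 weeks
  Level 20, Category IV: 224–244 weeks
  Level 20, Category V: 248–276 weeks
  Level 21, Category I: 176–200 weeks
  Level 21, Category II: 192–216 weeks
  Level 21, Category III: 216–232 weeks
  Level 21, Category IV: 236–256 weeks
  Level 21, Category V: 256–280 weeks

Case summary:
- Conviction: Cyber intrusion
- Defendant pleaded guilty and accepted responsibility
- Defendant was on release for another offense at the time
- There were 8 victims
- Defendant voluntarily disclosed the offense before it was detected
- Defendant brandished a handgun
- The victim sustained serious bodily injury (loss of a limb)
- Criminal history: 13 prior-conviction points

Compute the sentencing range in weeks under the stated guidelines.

236-256 weeks

Base offense level for cyber intrusion: 14.
R1 applies: 14 − 2 = 12.
R2 applies: 12 + 2 = 14.
R3 applies: 14 − 1 = 13.
R4 applies: 13 + 5 = 18.
R5 does not apply.
R6 applies: 18 + 2 = 20.
R7 applies (level before this adjustment is 20 ≥ 9, so +6): 20 + 6 = 26.
Level 26 exceeds the maximum of 21; capped at 21.
Final offense level: 21.
Criminal history: 13 prior points → Category IV (13-16).
Level 21 falls in the 21 band.
Grid: Level 21 × Category IV = 236-256 weeks.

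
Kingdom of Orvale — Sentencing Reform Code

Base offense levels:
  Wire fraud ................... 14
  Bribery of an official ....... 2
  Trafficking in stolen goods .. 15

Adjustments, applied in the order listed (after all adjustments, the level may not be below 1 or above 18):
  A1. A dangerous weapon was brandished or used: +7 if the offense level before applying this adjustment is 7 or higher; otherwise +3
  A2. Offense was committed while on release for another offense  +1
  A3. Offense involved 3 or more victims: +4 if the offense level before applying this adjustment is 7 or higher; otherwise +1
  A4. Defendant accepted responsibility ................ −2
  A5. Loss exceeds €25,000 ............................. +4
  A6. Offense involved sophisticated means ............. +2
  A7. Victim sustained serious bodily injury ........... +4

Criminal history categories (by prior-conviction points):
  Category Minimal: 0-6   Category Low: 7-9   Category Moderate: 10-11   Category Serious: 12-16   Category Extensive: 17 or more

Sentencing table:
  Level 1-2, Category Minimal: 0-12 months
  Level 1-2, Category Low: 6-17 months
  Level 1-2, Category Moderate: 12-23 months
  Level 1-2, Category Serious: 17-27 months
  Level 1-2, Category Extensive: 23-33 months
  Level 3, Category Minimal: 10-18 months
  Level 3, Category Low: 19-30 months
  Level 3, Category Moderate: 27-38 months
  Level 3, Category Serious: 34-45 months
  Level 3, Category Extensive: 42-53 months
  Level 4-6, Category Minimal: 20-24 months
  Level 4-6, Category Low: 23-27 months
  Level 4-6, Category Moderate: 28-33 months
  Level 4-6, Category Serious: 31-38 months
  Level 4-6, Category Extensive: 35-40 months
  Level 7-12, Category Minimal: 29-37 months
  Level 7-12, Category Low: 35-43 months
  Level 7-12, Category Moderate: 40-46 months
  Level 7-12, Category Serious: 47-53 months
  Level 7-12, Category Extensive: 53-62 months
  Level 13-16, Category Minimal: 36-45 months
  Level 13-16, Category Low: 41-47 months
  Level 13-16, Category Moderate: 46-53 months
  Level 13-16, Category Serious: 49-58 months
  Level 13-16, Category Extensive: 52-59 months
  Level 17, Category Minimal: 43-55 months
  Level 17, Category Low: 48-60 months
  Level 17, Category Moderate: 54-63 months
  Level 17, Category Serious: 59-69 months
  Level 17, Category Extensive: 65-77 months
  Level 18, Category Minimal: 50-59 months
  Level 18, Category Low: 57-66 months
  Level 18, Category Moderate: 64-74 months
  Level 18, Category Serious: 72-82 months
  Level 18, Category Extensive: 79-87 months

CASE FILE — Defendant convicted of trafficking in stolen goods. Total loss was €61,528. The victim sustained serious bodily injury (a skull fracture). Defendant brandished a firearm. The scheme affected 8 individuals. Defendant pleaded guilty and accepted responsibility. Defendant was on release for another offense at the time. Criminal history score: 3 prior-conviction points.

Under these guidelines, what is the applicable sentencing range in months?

50-59 months

Base offense level for trafficking in stolen goods: 15.
A1 applies (level before this adjustment is 15 ≥ 7, so +7): 15 + 7 = 22.
A2 applies: 22 + 1 = 23.
A3 applies (level before this adjustment is 23 ≥ 7, so +4): 23 + 4 = 27.
A4 applies: 27 − 2 = 25.
A5 applies: 25 + 4 = 29.
A6 does not apply.
A7 applies: 29 + 4 = 33.
Level 33 exceeds the maximum of 18; capped at 18.
Final offense level: 18.
Criminal history: 3 prior points → Category Minimal (0-6).
Level 18 falls in the 18 band.
Grid: Level 18 × Category Minimal = 50-59 months.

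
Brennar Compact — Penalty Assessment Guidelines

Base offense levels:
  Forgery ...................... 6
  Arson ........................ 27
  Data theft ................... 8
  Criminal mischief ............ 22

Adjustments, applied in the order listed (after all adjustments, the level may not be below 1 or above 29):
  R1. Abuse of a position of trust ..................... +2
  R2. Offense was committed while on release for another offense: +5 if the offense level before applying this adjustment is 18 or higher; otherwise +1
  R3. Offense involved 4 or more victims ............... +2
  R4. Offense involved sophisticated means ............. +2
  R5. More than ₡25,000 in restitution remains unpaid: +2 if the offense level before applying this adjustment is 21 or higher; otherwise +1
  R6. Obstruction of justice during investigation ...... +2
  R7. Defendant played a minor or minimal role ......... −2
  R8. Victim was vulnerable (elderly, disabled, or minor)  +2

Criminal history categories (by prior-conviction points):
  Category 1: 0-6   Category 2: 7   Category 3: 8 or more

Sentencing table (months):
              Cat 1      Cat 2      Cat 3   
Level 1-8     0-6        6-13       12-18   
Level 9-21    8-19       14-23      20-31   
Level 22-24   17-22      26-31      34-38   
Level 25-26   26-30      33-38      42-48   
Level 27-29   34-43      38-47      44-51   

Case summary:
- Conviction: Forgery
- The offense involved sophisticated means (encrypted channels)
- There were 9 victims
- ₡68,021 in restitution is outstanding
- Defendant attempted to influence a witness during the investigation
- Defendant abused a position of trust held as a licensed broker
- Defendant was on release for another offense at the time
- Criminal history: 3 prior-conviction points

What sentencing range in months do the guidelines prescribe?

8-19 months

Base offense level for forgery: 6.
R1 applies: 6 + 2 = 8.
R2 applies (level before this adjustment is 8 < 18, so +1): 8 + 1 = 9.
R3 applies: 9 + 2 = 11.
R4 applies: 11 + 2 = 13.
R5 applies (level before this adjustment is 13 < 21, so +1): 13 + 1 = 14.
R6 applies: 14 + 2 = 16.
R7 does not apply.
R8 does not apply.
Final offense level: 16.
Criminal history: 3 prior points → Category 1 (0-6).
Level 16 falls in the 9-21 band.
Grid: Level 9-21 × Category 1 = 8-19 months.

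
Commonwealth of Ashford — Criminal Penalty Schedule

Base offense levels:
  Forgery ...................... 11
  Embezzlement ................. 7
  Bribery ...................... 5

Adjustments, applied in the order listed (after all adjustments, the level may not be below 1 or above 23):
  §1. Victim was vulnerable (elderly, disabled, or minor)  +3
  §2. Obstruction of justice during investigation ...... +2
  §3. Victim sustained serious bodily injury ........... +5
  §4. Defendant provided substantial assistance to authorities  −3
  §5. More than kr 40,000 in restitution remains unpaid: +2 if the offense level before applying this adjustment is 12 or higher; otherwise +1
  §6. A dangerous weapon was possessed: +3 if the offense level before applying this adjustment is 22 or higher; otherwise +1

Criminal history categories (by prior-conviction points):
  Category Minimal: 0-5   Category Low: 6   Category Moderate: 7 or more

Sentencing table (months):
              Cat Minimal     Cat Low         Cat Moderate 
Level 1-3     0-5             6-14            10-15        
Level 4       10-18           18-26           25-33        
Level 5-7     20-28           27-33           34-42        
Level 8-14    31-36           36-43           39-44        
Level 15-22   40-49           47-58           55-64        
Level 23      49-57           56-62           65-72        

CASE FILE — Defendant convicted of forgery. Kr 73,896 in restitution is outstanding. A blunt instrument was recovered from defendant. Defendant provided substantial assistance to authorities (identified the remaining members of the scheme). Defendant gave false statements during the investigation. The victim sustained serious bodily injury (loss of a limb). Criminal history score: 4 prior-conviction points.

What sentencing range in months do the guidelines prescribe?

40-49 months

Base offense level for forgery: 11.
§2 applies: 11 + 2 = 13.
§3 applies: 13 + 5 = 18.
§4 applies: 18 − 3 = 15.
§5 applies (level before this adjustment is 15 ≥ 12, so +2): 15 + 2 = 17.
§6 applies (level before this adjustment is 17 < 22, so +1): 17 + 1 = 18.
Final offense level: 18.
Criminal history: 4 prior points → Category Minimal (0-5).
Level 18 falls in the 15-22 band.
Grid: Level 15-22 × Category Minimal = 40-49 months.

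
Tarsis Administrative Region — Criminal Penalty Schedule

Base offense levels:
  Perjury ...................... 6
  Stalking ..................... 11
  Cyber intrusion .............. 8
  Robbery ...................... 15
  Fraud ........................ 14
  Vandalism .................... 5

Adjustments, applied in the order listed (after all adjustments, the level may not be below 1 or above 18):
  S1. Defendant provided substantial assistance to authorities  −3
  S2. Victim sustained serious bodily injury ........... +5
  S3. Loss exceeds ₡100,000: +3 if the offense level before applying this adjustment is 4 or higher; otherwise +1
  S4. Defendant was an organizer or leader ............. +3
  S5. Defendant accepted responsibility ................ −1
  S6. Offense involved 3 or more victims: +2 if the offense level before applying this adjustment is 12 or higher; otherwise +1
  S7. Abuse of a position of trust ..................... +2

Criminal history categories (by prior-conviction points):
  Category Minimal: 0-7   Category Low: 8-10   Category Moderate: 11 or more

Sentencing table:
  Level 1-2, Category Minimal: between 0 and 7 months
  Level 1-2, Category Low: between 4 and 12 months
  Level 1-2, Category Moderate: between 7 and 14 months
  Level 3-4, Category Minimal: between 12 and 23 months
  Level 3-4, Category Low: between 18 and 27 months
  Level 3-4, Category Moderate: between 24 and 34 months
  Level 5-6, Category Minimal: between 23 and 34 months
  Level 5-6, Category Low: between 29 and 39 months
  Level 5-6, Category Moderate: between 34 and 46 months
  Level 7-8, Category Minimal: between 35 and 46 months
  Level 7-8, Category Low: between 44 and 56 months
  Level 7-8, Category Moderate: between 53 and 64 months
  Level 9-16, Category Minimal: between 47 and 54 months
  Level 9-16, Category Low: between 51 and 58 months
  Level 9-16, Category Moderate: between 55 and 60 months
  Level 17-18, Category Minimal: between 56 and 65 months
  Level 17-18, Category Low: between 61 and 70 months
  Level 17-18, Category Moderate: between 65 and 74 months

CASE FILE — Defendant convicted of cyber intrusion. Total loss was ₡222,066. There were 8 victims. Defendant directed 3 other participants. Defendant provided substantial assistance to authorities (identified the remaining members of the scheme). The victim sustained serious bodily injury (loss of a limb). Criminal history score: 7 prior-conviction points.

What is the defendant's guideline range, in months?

56-65 months

Base offense level for cyber intrusion: 8.
S1 applies: 8 − 3 = 5.
S2 applies: 5 + 5 = 10.
S3 applies (level before this adjustment is 10 ≥ 4, so +3): 10 + 3 = 13.
S4 applies: 13 + 3 = 16.
S6 applies (level before this adjustment is 16 ≥ 12, so +2): 16 + 2 = 18.
Final offense level: 18.
Criminal history: 7 prior points → Category Minimal (0-7).
Level 18 falls in the 17-18 band.
Grid: Level 17-18 × Category Minimal = 56-65 months.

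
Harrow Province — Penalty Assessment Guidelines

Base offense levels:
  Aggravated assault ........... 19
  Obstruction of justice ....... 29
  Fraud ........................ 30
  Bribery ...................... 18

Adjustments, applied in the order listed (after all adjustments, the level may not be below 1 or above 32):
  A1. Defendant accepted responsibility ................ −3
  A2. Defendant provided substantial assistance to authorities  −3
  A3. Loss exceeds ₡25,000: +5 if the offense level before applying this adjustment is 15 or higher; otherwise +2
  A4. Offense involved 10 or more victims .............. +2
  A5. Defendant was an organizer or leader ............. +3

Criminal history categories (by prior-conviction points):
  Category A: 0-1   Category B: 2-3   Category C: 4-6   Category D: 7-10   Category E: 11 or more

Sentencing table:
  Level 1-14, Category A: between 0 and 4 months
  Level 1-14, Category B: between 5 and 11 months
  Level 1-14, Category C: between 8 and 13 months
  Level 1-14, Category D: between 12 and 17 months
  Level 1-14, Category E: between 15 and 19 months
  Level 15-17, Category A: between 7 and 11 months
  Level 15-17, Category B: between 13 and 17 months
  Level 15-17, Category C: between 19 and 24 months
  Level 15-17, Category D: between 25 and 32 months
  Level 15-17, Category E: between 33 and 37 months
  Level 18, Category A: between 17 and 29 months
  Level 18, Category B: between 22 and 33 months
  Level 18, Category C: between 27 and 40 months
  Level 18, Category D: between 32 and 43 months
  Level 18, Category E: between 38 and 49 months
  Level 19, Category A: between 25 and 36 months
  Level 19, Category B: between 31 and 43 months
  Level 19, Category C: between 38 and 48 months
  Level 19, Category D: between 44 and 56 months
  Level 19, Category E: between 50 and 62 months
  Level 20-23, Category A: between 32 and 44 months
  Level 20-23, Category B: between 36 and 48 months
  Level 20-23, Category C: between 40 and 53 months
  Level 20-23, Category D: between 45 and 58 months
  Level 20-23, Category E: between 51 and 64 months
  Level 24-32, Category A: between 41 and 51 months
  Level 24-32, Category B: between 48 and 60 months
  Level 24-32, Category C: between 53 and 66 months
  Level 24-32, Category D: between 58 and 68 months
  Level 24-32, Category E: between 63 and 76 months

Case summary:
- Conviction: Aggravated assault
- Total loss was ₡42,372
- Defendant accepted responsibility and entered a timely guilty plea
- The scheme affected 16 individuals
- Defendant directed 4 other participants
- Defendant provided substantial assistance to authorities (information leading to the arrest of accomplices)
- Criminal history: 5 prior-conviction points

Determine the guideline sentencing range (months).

40-53 months

Base offense level for aggravated assault: 19.
A1 applies: 19 − 3 = 16.
A2 applies: 16 − 3 = 13.
A3 applies (level before this adjustment is 13 < 15, so +2): 13 + 2 = 15.
A4 applies: 15 + 2 = 17.
A5 applies: 17 + 3 = 20.
Final offense level: 20.
Criminal history: 5 prior points → Category C (4-6).
Level 20 falls in the 20-23 band.
Grid: Level 20-23 × Category C = 40-53 months.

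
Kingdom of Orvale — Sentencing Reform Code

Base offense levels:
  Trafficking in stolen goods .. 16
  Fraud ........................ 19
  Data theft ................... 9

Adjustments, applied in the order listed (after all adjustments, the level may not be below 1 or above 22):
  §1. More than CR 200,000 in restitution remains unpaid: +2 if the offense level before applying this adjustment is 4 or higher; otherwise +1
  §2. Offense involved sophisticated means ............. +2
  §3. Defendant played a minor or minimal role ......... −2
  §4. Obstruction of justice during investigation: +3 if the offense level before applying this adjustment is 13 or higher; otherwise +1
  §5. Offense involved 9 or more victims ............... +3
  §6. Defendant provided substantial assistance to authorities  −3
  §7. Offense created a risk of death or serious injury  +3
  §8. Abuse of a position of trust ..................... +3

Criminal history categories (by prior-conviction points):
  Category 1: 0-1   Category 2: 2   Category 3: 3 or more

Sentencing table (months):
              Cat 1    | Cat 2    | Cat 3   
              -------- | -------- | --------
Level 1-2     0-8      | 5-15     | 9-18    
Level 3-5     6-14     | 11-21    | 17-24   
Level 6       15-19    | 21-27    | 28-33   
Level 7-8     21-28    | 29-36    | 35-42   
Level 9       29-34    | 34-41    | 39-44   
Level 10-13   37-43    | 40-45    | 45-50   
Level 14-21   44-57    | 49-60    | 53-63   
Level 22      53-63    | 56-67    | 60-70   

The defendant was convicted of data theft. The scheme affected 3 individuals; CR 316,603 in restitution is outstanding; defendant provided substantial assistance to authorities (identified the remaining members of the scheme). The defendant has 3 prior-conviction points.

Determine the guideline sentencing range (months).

Base offense level for data theft: 9.
§1 applies (level before this adjustment is 9 ≥ 4, so +2): 9 + 2 = 11.
§2 does not apply.
§6 applies: 11 − 3 = 8.
§7 does not apply.
Final offense level: 8.
Criminal history: 3 prior points → Category 3 (3+).
Level 8 falls in the 7-8 band.
Grid: Level 7-8 × Category 3 = 35-42 months.

35-42 months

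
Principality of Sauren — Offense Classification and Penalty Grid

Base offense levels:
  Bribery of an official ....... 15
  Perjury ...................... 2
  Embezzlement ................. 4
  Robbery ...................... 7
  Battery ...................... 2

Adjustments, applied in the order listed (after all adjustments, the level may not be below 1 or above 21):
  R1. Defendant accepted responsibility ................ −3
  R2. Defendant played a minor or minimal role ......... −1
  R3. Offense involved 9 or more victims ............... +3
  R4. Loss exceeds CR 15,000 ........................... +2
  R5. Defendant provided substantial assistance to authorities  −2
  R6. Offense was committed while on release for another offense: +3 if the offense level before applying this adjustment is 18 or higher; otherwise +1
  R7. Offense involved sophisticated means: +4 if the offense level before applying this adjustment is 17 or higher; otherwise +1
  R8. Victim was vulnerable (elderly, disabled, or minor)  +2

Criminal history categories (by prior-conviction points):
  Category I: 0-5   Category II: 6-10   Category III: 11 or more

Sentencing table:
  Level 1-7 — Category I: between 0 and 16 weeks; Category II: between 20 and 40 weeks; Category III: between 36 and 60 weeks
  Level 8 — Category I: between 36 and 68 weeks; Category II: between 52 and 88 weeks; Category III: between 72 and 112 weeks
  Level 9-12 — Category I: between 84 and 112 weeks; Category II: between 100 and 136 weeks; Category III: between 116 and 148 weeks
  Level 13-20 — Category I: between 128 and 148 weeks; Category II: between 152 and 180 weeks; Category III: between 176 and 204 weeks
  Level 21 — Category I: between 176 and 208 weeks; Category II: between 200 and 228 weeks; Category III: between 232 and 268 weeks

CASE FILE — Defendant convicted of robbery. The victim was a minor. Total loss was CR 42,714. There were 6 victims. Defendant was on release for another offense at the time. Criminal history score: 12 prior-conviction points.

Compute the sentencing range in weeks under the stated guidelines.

Base offense level for robbery: 7.
R2 does not apply.
R4 applies: 7 + 2 = 9.
R6 applies (level before this adjustment is 9 < 18, so +1): 9 + 1 = 10.
R8 applies: 10 + 2 = 12.
Final offense level: 12.
Criminal history: 12 prior points → Category III (11+).
Level 12 falls in the 9-12 band.
Grid: Level 9-12 × Category III = 116-148 weeks.

116-148 weeks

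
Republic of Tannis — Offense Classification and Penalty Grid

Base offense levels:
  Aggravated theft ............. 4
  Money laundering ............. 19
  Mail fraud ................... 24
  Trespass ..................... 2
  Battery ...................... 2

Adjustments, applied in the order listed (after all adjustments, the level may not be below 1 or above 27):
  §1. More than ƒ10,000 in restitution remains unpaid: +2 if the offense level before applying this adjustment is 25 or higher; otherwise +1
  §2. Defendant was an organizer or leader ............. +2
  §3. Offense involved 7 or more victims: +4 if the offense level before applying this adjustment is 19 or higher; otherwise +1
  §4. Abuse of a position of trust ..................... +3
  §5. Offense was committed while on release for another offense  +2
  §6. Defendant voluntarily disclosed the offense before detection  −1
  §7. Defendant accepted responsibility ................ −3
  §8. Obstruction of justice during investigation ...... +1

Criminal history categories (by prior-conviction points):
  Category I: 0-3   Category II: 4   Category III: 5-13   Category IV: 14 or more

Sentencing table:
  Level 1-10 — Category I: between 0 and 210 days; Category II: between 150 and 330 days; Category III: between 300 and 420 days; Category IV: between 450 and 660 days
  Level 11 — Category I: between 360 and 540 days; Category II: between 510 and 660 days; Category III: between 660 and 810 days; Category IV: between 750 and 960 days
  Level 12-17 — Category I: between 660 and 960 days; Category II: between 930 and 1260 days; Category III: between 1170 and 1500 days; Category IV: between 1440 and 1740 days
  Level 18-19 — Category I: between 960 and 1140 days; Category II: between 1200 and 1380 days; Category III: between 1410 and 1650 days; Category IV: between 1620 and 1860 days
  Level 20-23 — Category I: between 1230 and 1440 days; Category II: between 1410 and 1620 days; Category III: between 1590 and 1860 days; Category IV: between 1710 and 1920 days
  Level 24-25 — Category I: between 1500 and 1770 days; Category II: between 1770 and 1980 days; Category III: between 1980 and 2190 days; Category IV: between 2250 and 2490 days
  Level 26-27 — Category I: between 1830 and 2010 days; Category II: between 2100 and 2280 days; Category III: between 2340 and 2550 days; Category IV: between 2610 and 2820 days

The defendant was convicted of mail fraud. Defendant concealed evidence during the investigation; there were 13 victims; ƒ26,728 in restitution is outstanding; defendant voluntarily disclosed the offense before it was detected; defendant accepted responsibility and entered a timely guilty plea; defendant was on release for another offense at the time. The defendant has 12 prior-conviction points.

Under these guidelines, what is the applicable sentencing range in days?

Base offense level for mail fraud: 24.
§1 applies (level before this adjustment is 24 < 25, so +1): 24 + 1 = 25.
§3 applies (level before this adjustment is 25 ≥ 19, so +4): 25 + 4 = 29.
§5 applies: 29 + 2 = 31.
§6 applies: 31 − 1 = 30.
§7 applies: 30 − 3 = 27.
§8 applies: 27 + 1 = 28.
Level 28 exceeds the maximum of 27; capped at 27.
Final offense level: 27.
Criminal history: 12 prior points → Category III (5-13).
Level 27 falls in the 26-27 band.
Grid: Level 26-27 × Category III = 2340-2550 days.

2340-2550 days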